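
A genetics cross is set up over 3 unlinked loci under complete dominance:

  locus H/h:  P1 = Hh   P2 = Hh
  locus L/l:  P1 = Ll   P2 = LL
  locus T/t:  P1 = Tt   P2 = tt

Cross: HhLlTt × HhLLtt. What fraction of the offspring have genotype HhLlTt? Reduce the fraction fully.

HhLlTt gametes: HLT×1, HLt×1, HlT×1, Hlt×1, hLT×1, hLt×1, hlT×1, hlt×1
HhLLtt gametes: HLt×4, hLt×4
HhLlTt×HhLLtt grid (8·8=64): HHLLTt=4 HHLLtt=4 HHLlTt=4 HHLltt=4 HhLLTt=8 HhLLtt=8 HhLlTt=8 HhLltt=8 hhLLTt=4 hhLLtt=4 hhLlTt=4 hhLltt=4
HhLlTt hits 8/64; gcd=8; 8÷8/64÷8 = 1/8

P(HhLlTt) = 1/8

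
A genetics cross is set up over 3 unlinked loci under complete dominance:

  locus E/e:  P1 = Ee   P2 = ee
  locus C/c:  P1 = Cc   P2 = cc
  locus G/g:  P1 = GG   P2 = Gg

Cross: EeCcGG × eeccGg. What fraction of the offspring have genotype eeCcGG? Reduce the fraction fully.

EeCcGG gametes: ECG×2, EcG×2, eCG×2, ecG×2
eeccGg gametes: ecG×4, ecg×4
EeCcGG×eeccGg grid (8·8=64): EeCcGG=8 EeCcGg=8 EeccGG=8 EeccGg=8 eeCcGG=8 eeCcGg=8 eeccGG=8 eeccGg=8
eeCcGG hits 8/64; gcd=8; 8÷8/64÷8 = 1/8

P(eeCcGG) = 1/8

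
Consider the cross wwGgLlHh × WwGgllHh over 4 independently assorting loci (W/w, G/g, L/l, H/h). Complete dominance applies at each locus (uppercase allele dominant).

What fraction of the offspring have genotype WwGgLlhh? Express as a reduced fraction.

P(WwGgLlhh) = 1/32

wwGgLlHh gametes: wGLH×2, wGLh×2, wGlH×2, wGlh×2, wgLH×2, wgLh×2, wglH×2, wglh×2
WwGgllHh gametes: WGlH×2, WGlh×2, WglH×2, Wglh×2, wGlH×2, wGlh×2, wglH×2, wglh×2
wwGgLlHh×WwGgllHh grid (16·16=256): WwGGLlHH=4 WwGGLlHh=8 WwGGLlhh=4 WwGGllHH=4 WwGGllHh=8 WwGGllhh=4 WwGgLlHH=8 WwGgLlHh=16 WwGgLlhh=8 WwGgllHH=8 WwGgllHh=16 WwGgllhh=8 WwggLlHH=4 WwggLlHh=8 WwggLlhh=4 WwggllHH=4 WwggllHh=8 Wwggllhh=4 wwGGLlHH=4 wwGGLlHh=8 wwGGLlhh=4 wwGGllHH=4 wwGGllHh=8 wwGGllhh=4 wwGgLlHH=8 wwGgLlHh=16 wwGgLlhh=8 wwGgllHH=8 wwGgllHh=16 wwGgllhh=8 wwggLlHH=4 wwggLlHh=8 wwggLlhh=4 wwggllHH=4 wwggllHh=8 wwggllhh=4
WwGgLlhh hits 8/256; gcd=8; 8÷8/256÷8 = 1/32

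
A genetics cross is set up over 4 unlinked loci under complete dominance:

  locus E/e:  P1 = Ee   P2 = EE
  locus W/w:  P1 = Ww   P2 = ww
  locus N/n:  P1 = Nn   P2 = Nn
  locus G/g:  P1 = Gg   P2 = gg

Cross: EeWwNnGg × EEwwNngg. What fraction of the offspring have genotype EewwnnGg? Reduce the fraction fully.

EeWwNnGg gametes: EWNG×1, EWNg×1, EWnG×1, EWng×1, EwNG×1, EwNg×1, EwnG×1, Ewng×1, eWNG×1, eWNg×1, eWnG×1, eWng×1, ewNG×1, ewNg×1, ewnG×1, ewng×1
EEwwNngg gametes: EwNg×8, Ewng×8
EeWwNnGg×EEwwNngg grid (16·16=256): EEWwNNGg=8 EEWwNNgg=8 EEWwNnGg=16 EEWwNngg=16 EEWwnnGg=8 EEWwnngg=8 EEwwNNGg=8 EEwwNNgg=8 EEwwNnGg=16 EEwwNngg=16 EEwwnnGg=8 EEwwnngg=8 EeWwNNGg=8 EeWwNNgg=8 EeWwNnGg=16 EeWwNngg=16 EeWwnnGg=8 EeWwnngg=8 EewwNNGg=8 EewwNNgg=8 EewwNnGg=16 EewwNngg=16 EewwnnGg=8 Eewwnngg=8
EewwnnGg hits 8/256; gcd=8; 8÷8/256÷8 = 1/32

P(EewwnnGg) = 1/32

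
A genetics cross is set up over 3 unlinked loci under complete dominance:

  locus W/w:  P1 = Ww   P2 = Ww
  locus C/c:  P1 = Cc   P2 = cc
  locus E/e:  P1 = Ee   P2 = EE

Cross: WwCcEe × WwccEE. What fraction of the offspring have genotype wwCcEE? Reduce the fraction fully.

P(wwCcEE) = 1/16

WwCcEe gametes: WCE×1, WCe×1, WcE×1, Wce×1, wCE×1, wCe×1, wcE×1, wce×1
WwccEE gametes: WcE×4, wcE×4
WwCcEe×WwccEE grid (8·8=64): WWCcEE=4 WWCcEe=4 WWccEE=4 WWccEe=4 WwCcEE=8 WwCcEe=8 WwccEE=8 WwccEe=8 wwCcEE=4 wwCcEe=4 wwccEE=4 wwccEe=4
wwCcEE hits 4/64; gcd=4; 4÷4/64÷4 = 1/16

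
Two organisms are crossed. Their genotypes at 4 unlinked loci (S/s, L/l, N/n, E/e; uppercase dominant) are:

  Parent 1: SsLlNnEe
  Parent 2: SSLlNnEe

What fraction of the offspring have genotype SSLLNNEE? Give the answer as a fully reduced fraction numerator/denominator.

SsLlNnEe gametes: SLNE×1, SLNe×1, SLnE×1, SLne×1, SlNE×1, SlNe×1, SlnE×1, Slne×1, sLNE×1, sLNe×1, sLnE×1, sLne×1, slNE×1, slNe×1, slnE×1, slne×1
SSLlNnEe gametes: SLNE×2, SLNe×2, SLnE×2, SLne×2, SlNE×2, SlNe×2, SlnE×2, Slne×2
SsLlNnEe×SSLlNnEe grid (16·16=256): SSLLNNEE=2 SSLLNNEe=4 SSLLNNee=2 SSLLNnEE=4 SSLLNnEe=8 SSLLNnee=4 SSLLnnEE=2 SSLLnnEe=4 SSLLnnee=2 SSLlNNEE=4 SSLlNNEe=8 SSLlNNee=4 SSLlNnEE=8 SSLlNnEe=16 SSLlNnee=8 SSLlnnEE=4 SSLlnnEe=8 SSLlnnee=4 SSllNNEE=2 SSllNNEe=4 SSllNNee=2 SSllNnEE=4 SSllNnEe=8 SSllNnee=4 SSllnnEE=2 SSllnnEe=4 SSllnnee=2 SsLLNNEE=2 SsLLNNEe=4 SsLLNNee=2 SsLLNnEE=4 SsLLNnEe=8 SsLLNnee=4 SsLLnnEE=2 SsLLnnEe=4 SsLLnnee=2 SsLlNNEE=4 SsLlNNEe=8 SsLlNNee=4 SsLlNnEE=8 SsLlNnEe=16 SsLlNnee=8 SsLlnnEE=4 SsLlnnEe=8 SsLlnnee=4 SsllNNEE=2 SsllNNEe=4 SsllNNee=2 SsllNnEE=4 SsllNnEe=8 SsllNnee=4 SsllnnEE=2 SsllnnEe=4 Ssllnnee=2
SSLLNNEE hits 2/256; gcd=2; 2÷2/256÷2 = 1/128

P(SSLLNNEE) = 1/128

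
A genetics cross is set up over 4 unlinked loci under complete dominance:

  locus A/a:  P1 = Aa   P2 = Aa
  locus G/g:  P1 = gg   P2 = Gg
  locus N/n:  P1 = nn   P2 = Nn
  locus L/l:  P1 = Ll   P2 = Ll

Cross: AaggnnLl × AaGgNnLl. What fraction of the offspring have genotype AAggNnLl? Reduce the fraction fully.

P(AAggNnLl) = 1/32

AaggnnLl gametes: AgnL×4, Agnl×4, agnL×4, agnl×4
AaGgNnLl gametes: AGNL×1, AGNl×1, AGnL×1, AGnl×1, AgNL×1, AgNl×1, AgnL×1, Agnl×1, aGNL×1, aGNl×1, aGnL×1, aGnl×1, agNL×1, agNl×1, agnL×1, agnl×1
AaggnnLl×AaGgNnLl grid (16·16=256): AAGgNnLL=4 AAGgNnLl=8 AAGgNnll=4 AAGgnnLL=4 AAGgnnLl=8 AAGgnnll=4 AAggNnLL=4 AAggNnLl=8 AAggNnll=4 AAggnnLL=4 AAggnnLl=8 AAggnnll=4 AaGgNnLL=8 AaGgNnLl=16 AaGgNnll=8 AaGgnnLL=8 AaGgnnLl=16 AaGgnnll=8 AaggNnLL=8 AaggNnLl=16 AaggNnll=8 AaggnnLL=8 AaggnnLl=16 Aaggnnll=8 aaGgNnLL=4 aaGgNnLl=8 aaGgNnll=4 aaGgnnLL=4 aaGgnnLl=8 aaGgnnll=4 aaggNnLL=4 aaggNnLl=8 aaggNnll=4 aaggnnLL=4 aaggnnLl=8 aaggnnll=4
AAggNnLl hits 8/256; gcd=8; 8÷8/256÷8 = 1/32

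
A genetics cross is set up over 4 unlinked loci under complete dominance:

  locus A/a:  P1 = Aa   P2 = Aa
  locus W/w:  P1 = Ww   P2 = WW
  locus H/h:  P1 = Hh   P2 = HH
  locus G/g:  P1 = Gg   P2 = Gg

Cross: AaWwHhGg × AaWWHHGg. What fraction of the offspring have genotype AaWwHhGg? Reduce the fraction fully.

AaWwHhGg gametes: AWHG×1, AWHg×1, AWhG×1, AWhg×1, AwHG×1, AwHg×1, AwhG×1, Awhg×1, aWHG×1, aWHg×1, aWhG×1, aWhg×1, awHG×1, awHg×1, awhG×1, awhg×1
AaWWHHGg gametes: AWHG×4, AWHg×4, aWHG×4, aWHg×4
AaWwHhGg×AaWWHHGg grid (16·16=256): AAWWHHGG=4 AAWWHHGg=8 AAWWHHgg=4 AAWWHhGG=4 AAWWHhGg=8 AAWWHhgg=4 AAWwHHGG=4 AAWwHHGg=8 AAWwHHgg=4 AAWwHhGG=4 AAWwHhGg=8 AAWwHhgg=4 AaWWHHGG=8 AaWWHHGg=16 AaWWHHgg=8 AaWWHhGG=8 AaWWHhGg=16 AaWWHhgg=8 AaWwHHGG=8 AaWwHHGg=16 AaWwHHgg=8 AaWwHhGG=8 AaWwHhGg=16 AaWwHhgg=8 aaWWHHGG=4 aaWWHHGg=8 aaWWHHgg=4 aaWWHhGG=4 aaWWHhGg=8 aaWWHhgg=4 aaWwHHGG=4 aaWwHHGg=8 aaWwHHgg=4 aaWwHhGG=4 aaWwHhGg=8 aaWwHhgg=4
AaWwHhGg hits 16/256; gcd=16; 16÷16/256÷16 = 1/16

P(AaWwHhGg) = 1/16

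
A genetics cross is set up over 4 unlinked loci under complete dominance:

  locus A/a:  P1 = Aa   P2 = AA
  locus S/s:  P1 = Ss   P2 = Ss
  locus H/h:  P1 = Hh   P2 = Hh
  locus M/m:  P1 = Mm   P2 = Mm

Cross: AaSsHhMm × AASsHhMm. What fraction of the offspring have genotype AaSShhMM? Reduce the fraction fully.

P(AaSShhMM) = 1/128

AaSsHhMm gametes: ASHM×1, ASHm×1, AShM×1, AShm×1, AsHM×1, AsHm×1, AshM×1, Ashm×1, aSHM×1, aSHm×1, aShM×1, aShm×1, asHM×1, asHm×1, ashM×1, ashm×1
AASsHhMm gametes: ASHM×2, ASHm×2, AShM×2, AShm×2, AsHM×2, AsHm×2, AshM×2, Ashm×2
AaSsHhMm×AASsHhMm grid (16·16=256): AASSHHMM=2 AASSHHMm=4 AASSHHmm=2 AASSHhMM=4 AASSHhMm=8 AASSHhmm=4 AASShhMM=2 AASShhMm=4 AASShhmm=2 AASsHHMM=4 AASsHHMm=8 AASsHHmm=4 AASsHhMM=8 AASsHhMm=16 AASsHhmm=8 AASshhMM=4 AASshhMm=8 AASshhmm=4 AAssHHMM=2 AAssHHMm=4 AAssHHmm=2 AAssHhMM=4 AAssHhMm=8 AAssHhmm=4 AAsshhMM=2 AAsshhMm=4 AAsshhmm=2 AaSSHHMM=2 AaSSHHMm=4 AaSSHHmm=2 AaSSHhMM=4 AaSSHhMm=8 AaSSHhmm=4 AaSShhMM=2 AaSShhMm=4 AaSShhmm=2 AaSsHHMM=4 AaSsHHMm=8 AaSsHHmm=4 AaSsHhMM=8 AaSsHhMm=16 AaSsHhmm=8 AaSshhMM=4 AaSshhMm=8 AaSshhmm=4 AassHHMM=2 AassHHMm=4 AassHHmm=2 AassHhMM=4 AassHhMm=8 AassHhmm=4 AasshhMM=2 AasshhMm=4 Aasshhmm=2
AaSShhMM hits 2/256; gcd=2; 2÷2/256÷2 = 1/128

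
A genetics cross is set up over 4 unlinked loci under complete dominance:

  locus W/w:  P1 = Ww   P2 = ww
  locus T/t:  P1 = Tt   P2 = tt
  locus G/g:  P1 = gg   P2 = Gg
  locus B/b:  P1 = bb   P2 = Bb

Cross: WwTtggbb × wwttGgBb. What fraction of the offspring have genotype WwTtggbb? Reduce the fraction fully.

P(WwTtggbb) = 1/16

WwTtggbb gametes: WTgb×4, Wtgb×4, wTgb×4, wtgb×4
wwttGgBb gametes: wtGB×4, wtGb×4, wtgB×4, wtgb×4
WwTtggbb×wwttGgBb grid (16·16=256): WwTtGgBb=16 WwTtGgbb=16 WwTtggBb=16 WwTtggbb=16 WwttGgBb=16 WwttGgbb=16 WwttggBb=16 Wwttggbb=16 wwTtGgBb=16 wwTtGgbb=16 wwTtggBb=16 wwTtggbb=16 wwttGgBb=16 wwttGgbb=16 wwttggBb=16 wwttggbb=16
WwTtggbb hits 16/256; gcd=16; 16÷16/256÷16 = 1/16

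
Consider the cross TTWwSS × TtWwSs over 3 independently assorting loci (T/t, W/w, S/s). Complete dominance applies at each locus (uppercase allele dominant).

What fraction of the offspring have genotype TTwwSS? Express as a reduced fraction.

TTWwSS gametes: TWS×4, TwS×4
TtWwSs gametes: TWS×1, TWs×1, TwS×1, Tws×1, tWS×1, tWs×1, twS×1, tws×1
TTWwSS×TtWwSs grid (8·8=64): TTWWSS=4 TTWWSs=4 TTWwSS=8 TTWwSs=8 TTwwSS=4 TTwwSs=4 TtWWSS=4 TtWWSs=4 TtWwSS=8 TtWwSs=8 TtwwSS=4 TtwwSs=4
TTwwSS hits 4/64; gcd=4; 4÷4/64÷4 = 1/16

P(TTwwSS) = 1/16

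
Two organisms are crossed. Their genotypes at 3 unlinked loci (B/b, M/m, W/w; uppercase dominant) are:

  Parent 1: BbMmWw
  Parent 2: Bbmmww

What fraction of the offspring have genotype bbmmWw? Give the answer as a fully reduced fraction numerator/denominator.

BbMmWw gametes: BMW×1, BMw×1, BmW×1, Bmw×1, bMW×1, bMw×1, bmW×1, bmw×1
Bbmmww gametes: Bmw×4, bmw×4
BbMmWw×Bbmmww grid (8·8=64): BBMmWw=4 BBMmww=4 BBmmWw=4 BBmmww=4 BbMmWw=8 BbMmww=8 BbmmWw=8 Bbmmww=8 bbMmWw=4 bbMmww=4 bbmmWw=4 bbmmww=4
bbmmWw hits 4/64; gcd=4; 4÷4/64÷4 = 1/16

P(bbmmWw) = 1/16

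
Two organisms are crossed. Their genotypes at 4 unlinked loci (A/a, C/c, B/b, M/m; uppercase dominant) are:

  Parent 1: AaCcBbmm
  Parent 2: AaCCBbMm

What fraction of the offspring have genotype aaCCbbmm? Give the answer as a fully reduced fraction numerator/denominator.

AaCcBbmm gametes: ACBm×2, ACbm×2, AcBm×2, Acbm×2, aCBm×2, aCbm×2, acBm×2, acbm×2
AaCCBbMm gametes: ACBM×2, ACBm×2, ACbM×2, ACbm×2, aCBM×2, aCBm×2, aCbM×2, aCbm×2
AaCcBbmm×AaCCBbMm grid (16·16=256): AACCBBMm=4 AACCBBmm=4 AACCBbMm=8 AACCBbmm=8 AACCbbMm=4 AACCbbmm=4 AACcBBMm=4 AACcBBmm=4 AACcBbMm=8 AACcBbmm=8 AACcbbMm=4 AACcbbmm=4 AaCCBBMm=8 AaCCBBmm=8 AaCCBbMm=16 AaCCBbmm=16 AaCCbbMm=8 AaCCbbmm=8 AaCcBBMm=8 AaCcBBmm=8 AaCcBbMm=16 AaCcBbmm=16 AaCcbbMm=8 AaCcbbmm=8 aaCCBBMm=4 aaCCBBmm=4 aaCCBbMm=8 aaCCBbmm=8 aaCCbbMm=4 aaCCbbmm=4 aaCcBBMm=4 aaCcBBmm=4 aaCcBbMm=8 aaCcBbmm=8 aaCcbbMm=4 aaCcbbmm=4
aaCCbbmm hits 4/256; gcd=4; 4÷4/256÷4 = 1/64

P(aaCCbbmm) = 1/64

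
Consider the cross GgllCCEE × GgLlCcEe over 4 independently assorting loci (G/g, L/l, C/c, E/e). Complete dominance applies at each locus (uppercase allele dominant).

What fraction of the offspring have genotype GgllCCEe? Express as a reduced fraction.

GgllCCEE gametes: GlCE×8, glCE×8
GgLlCcEe gametes: GLCE×1, GLCe×1, GLcE×1, GLce×1, GlCE×1, GlCe×1, GlcE×1, Glce×1, gLCE×1, gLCe×1, gLcE×1, gLce×1, glCE×1, glCe×1, glcE×1, glce×1
GgllCCEE×GgLlCcEe grid (16·16=256): GGLlCCEE=8 GGLlCCEe=8 GGLlCcEE=8 GGLlCcEe=8 GGllCCEE=8 GGllCCEe=8 GGllCcEE=8 GGllCcEe=8 GgLlCCEE=16 GgLlCCEe=16 GgLlCcEE=16 GgLlCcEe=16 GgllCCEE=16 GgllCCEe=16 GgllCcEE=16 GgllCcEe=16 ggLlCCEE=8 ggLlCCEe=8 ggLlCcEE=8 ggLlCcEe=8 ggllCCEE=8 ggllCCEe=8 ggllCcEE=8 ggllCcEe=8
GgllCCEe hits 16/256; gcd=16; 16÷16/256÷16 = 1/16

P(GgllCCEe) = 1/16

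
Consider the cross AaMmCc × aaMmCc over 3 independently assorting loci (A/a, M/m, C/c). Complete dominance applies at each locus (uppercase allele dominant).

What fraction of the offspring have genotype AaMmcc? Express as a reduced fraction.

P(AaMmcc) = 1/16

AaMmCc gametes: AMC×1, AMc×1, AmC×1, Amc×1, aMC×1, aMc×1, amC×1, amc×1
aaMmCc gametes: aMC×2, aMc×2, amC×2, amc×2
AaMmCc×aaMmCc grid (8·8=64): AaMMCC=2 AaMMCc=4 AaMMcc=2 AaMmCC=4 AaMmCc=8 AaMmcc=4 AammCC=2 AammCc=4 Aammcc=2 aaMMCC=2 aaMMCc=4 aaMMcc=2 aaMmCC=4 aaMmCc=8 aaMmcc=4 aammCC=2 aammCc=4 aammcc=2
AaMmcc hits 4/64; gcd=4; 4÷4/64÷4 = 1/16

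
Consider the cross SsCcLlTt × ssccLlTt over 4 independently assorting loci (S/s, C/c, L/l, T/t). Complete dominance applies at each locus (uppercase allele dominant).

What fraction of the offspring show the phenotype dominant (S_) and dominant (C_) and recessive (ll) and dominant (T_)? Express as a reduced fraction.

SsCcLlTt gametes: SCLT×1, SCLt×1, SClT×1, SClt×1, ScLT×1, ScLt×1, SclT×1, Sclt×1, sCLT×1, sCLt×1, sClT×1, sClt×1, scLT×1, scLt×1, sclT×1, sclt×1
ssccLlTt gametes: scLT×4, scLt×4, sclT×4, sclt×4
SsCcLlTt×ssccLlTt grid (16·16=256): SsCcLLTT=4 SsCcLLTt=8 SsCcLLtt=4 SsCcLlTT=8 SsCcLlTt=16 SsCcLltt=8 SsCcllTT=4 SsCcllTt=8 SsCclltt=4 SsccLLTT=4 SsccLLTt=8 SsccLLtt=4 SsccLlTT=8 SsccLlTt=16 SsccLltt=8 SsccllTT=4 SsccllTt=8 Sscclltt=4 ssCcLLTT=4 ssCcLLTt=8 ssCcLLtt=4 ssCcLlTT=8 ssCcLlTt=16 ssCcLltt=8 ssCcllTT=4 ssCcllTt=8 ssCclltt=4 ssccLLTT=4 ssccLLTt=8 ssccLLtt=4 ssccLlTT=8 ssccLlTt=16 ssccLltt=8 ssccllTT=4 ssccllTt=8 sscclltt=4
S_ C_ ll T_ hits 12/256; gcd=4; 12÷4/256÷4 = 3/64

P(S_ C_ ll T_) = 3/64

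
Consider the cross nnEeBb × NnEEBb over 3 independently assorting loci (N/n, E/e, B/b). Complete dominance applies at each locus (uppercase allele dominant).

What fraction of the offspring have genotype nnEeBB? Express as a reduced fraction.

P(nnEeBB) = 1/16

nnEeBb gametes: nEB×2, nEb×2, neB×2, neb×2
NnEEBb gametes: NEB×2, NEb×2, nEB×2, nEb×2
nnEeBb×NnEEBb grid (8·8=64): NnEEBB=4 NnEEBb=8 NnEEbb=4 NnEeBB=4 NnEeBb=8 NnEebb=4 nnEEBB=4 nnEEBb=8 nnEEbb=4 nnEeBB=4 nnEeBb=8 nnEebb=4
nnEeBB hits 4/64; gcd=4; 4÷4/64÷4 = 1/16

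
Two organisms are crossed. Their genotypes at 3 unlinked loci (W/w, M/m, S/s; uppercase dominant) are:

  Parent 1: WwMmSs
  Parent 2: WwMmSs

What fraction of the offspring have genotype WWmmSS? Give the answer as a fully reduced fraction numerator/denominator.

WwMmSs gametes: WMS×1, WMs×1, WmS×1, Wms×1, wMS×1, wMs×1, wmS×1, wms×1
WwMmSs gametes: WMS×1, WMs×1, WmS×1, Wms×1, wMS×1, wMs×1, wmS×1, wms×1
WwMmSs×WwMmSs grid (8·8=64): WWMMSS=1 WWMMSs=2 WWMMss=1 WWMmSS=2 WWMmSs=4 WWMmss=2 WWmmSS=1 WWmmSs=2 WWmmss=1 WwMMSS=2 WwMMSs=4 WwMMss=2 WwMmSS=4 WwMmSs=8 WwMmss=4 WwmmSS=2 WwmmSs=4 Wwmmss=2 wwMMSS=1 wwMMSs=2 wwMMss=1 wwMmSS=2 wwMmSs=4 wwMmss=2 wwmmSS=1 wwmmSs=2 wwmmss=1
WWmmSS hits 1/64; gcd=1; 1÷1/64÷1 = 1/64

P(WWmmSS) = 1/64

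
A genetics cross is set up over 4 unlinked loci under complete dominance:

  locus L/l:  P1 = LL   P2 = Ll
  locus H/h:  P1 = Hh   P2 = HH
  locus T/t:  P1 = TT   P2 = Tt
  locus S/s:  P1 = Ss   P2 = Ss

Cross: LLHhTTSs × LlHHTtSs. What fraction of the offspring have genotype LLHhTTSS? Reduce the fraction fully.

LLHhTTSs gametes: LHTS×4, LHTs×4, LhTS×4, LhTs×4
LlHHTtSs gametes: LHTS×2, LHTs×2, LHtS×2, LHts×2, lHTS×2, lHTs×2, lHtS×2, lHts×2
LLHhTTSs×LlHHTtSs grid (16·16=256): LLHHTTSS=8 LLHHTTSs=16 LLHHTTss=8 LLHHTtSS=8 LLHHTtSs=16 LLHHTtss=8 LLHhTTSS=8 LLHhTTSs=16 LLHhTTss=8 LLHhTtSS=8 LLHhTtSs=16 LLHhTtss=8 LlHHTTSS=8 LlHHTTSs=16 LlHHTTss=8 LlHHTtSS=8 LlHHTtSs=16 LlHHTtss=8 LlHhTTSS=8 LlHhTTSs=16 LlHhTTss=8 LlHhTtSS=8 LlHhTtSs=16 LlHhTtss=8
LLHhTTSS hits 8/256; gcd=8; 8÷8/256÷8 = 1/32

P(LLHhTTSS) = 1/32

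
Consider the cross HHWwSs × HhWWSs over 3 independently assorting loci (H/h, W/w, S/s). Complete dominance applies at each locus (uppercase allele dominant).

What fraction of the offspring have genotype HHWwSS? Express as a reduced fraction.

P(HHWwSS) = 1/16

HHWwSs gametes: HWS×2, HWs×2, HwS×2, Hws×2
HhWWSs gametes: HWS×2, HWs×2, hWS×2, hWs×2
HHWwSs×HhWWSs grid (8·8=64): HHWWSS=4 HHWWSs=8 HHWWss=4 HHWwSS=4 HHWwSs=8 HHWwss=4 HhWWSS=4 HhWWSs=8 HhWWss=4 HhWwSS=4 HhWwSs=8 HhWwss=4
HHWwSS hits 4/64; gcd=4; 4÷4/64÷4 = 1/16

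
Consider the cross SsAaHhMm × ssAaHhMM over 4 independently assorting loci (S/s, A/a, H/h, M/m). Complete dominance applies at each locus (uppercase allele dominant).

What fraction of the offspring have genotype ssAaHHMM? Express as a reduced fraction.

P(ssAaHHMM) = 1/32

SsAaHhMm gametes: SAHM×1, SAHm×1, SAhM×1, SAhm×1, SaHM×1, SaHm×1, SahM×1, Sahm×1, sAHM×1, sAHm×1, sAhM×1, sAhm×1, saHM×1, saHm×1, sahM×1, sahm×1
ssAaHhMM gametes: sAHM×4, sAhM×4, saHM×4, sahM×4
SsAaHhMm×ssAaHhMM grid (16·16=256): SsAAHHMM=4 SsAAHHMm=4 SsAAHhMM=8 SsAAHhMm=8 SsAAhhMM=4 SsAAhhMm=4 SsAaHHMM=8 SsAaHHMm=8 SsAaHhMM=16 SsAaHhMm=16 SsAahhMM=8 SsAahhMm=8 SsaaHHMM=4 SsaaHHMm=4 SsaaHhMM=8 SsaaHhMm=8 SsaahhMM=4 SsaahhMm=4 ssAAHHMM=4 ssAAHHMm=4 ssAAHhMM=8 ssAAHhMm=8 ssAAhhMM=4 ssAAhhMm=4 ssAaHHMM=8 ssAaHHMm=8 ssAaHhMM=16 ssAaHhMm=16 ssAahhMM=8 ssAahhMm=8 ssaaHHMM=4 ssaaHHMm=4 ssaaHhMM=8 ssaaHhMm=8 ssaahhMM=4 ssaahhMm=4
ssAaHHMM hits 8/256; gcd=8; 8÷8/256÷8 = 1/32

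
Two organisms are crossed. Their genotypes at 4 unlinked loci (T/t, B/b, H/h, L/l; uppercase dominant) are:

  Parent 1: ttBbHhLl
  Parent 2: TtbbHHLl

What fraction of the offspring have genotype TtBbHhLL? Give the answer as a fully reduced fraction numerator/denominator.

ttBbHhLl gametes: tBHL×2, tBHl×2, tBhL×2, tBhl×2, tbHL×2, tbHl×2, tbhL×2, tbhl×2
TtbbHHLl gametes: TbHL×4, TbHl×4, tbHL×4, tbHl×4
ttBbHhLl×TtbbHHLl grid (16·16=256): TtBbHHLL=8 TtBbHHLl=16 TtBbHHll=8 TtBbHhLL=8 TtBbHhLl=16 TtBbHhll=8 TtbbHHLL=8 TtbbHHLl=16 TtbbHHll=8 TtbbHhLL=8 TtbbHhLl=16 TtbbHhll=8 ttBbHHLL=8 ttBbHHLl=16 ttBbHHll=8 ttBbHhLL=8 ttBbHhLl=16 ttBbHhll=8 ttbbHHLL=8 ttbbHHLl=16 ttbbHHll=8 ttbbHhLL=8 ttbbHhLl=16 ttbbHhll=8
TtBbHhLL hits 8/256; gcd=8; 8÷8/256÷8 = 1/32

P(TtBbHhLL) = 1/32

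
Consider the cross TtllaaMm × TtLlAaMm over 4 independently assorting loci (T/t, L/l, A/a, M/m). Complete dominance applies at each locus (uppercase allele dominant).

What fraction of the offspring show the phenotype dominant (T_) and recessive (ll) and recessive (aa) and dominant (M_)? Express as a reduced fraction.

P(T_ ll aa M_) = 9/64

TtllaaMm gametes: TlaM×4, Tlam×4, tlaM×4, tlam×4
TtLlAaMm gametes: TLAM×1, TLAm×1, TLaM×1, TLam×1, TlAM×1, TlAm×1, TlaM×1, Tlam×1, tLAM×1, tLAm×1, tLaM×1, tLam×1, tlAM×1, tlAm×1, tlaM×1, tlam×1
TtllaaMm×TtLlAaMm grid (16·16=256): TTLlAaMM=4 TTLlAaMm=8 TTLlAamm=4 TTLlaaMM=4 TTLlaaMm=8 TTLlaamm=4 TTllAaMM=4 TTllAaMm=8 TTllAamm=4 TTllaaMM=4 TTllaaMm=8 TTllaamm=4 TtLlAaMM=8 TtLlAaMm=16 TtLlAamm=8 TtLlaaMM=8 TtLlaaMm=16 TtLlaamm=8 TtllAaMM=8 TtllAaMm=16 TtllAamm=8 TtllaaMM=8 TtllaaMm=16 Ttllaamm=8 ttLlAaMM=4 ttLlAaMm=8 ttLlAamm=4 ttLlaaMM=4 ttLlaaMm=8 ttLlaamm=4 ttllAaMM=4 ttllAaMm=8 ttllAamm=4 ttllaaMM=4 ttllaaMm=8 ttllaamm=4
T_ ll aa M_ hits 36/256; gcd=4; 36÷4/256÷4 = 9/64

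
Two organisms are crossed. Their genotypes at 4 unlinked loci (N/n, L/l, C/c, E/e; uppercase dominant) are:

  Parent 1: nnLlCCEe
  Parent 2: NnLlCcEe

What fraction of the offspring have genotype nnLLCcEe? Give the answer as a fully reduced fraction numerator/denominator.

P(nnLLCcEe) = 1/32

nnLlCCEe gametes: nLCE×4, nLCe×4, nlCE×4, nlCe×4
NnLlCcEe gametes: NLCE×1, NLCe×1, NLcE×1, NLce×1, NlCE×1, NlCe×1, NlcE×1, Nlce×1, nLCE×1, nLCe×1, nLcE×1, nLce×1, nlCE×1, nlCe×1, nlcE×1, nlce×1
nnLlCCEe×NnLlCcEe grid (16·16=256): NnLLCCEE=4 NnLLCCEe=8 NnLLCCee=4 NnLLCcEE=4 NnLLCcEe=8 NnLLCcee=4 NnLlCCEE=8 NnLlCCEe=16 NnLlCCee=8 NnLlCcEE=8 NnLlCcEe=16 NnLlCcee=8 NnllCCEE=4 NnllCCEe=8 NnllCCee=4 NnllCcEE=4 NnllCcEe=8 NnllCcee=4 nnLLCCEE=4 nnLLCCEe=8 nnLLCCee=4 nnLLCcEE=4 nnLLCcEe=8 nnLLCcee=4 nnLlCCEE=8 nnLlCCEe=16 nnLlCCee=8 nnLlCcEE=8 nnLlCcEe=16 nnLlCcee=8 nnllCCEE=4 nnllCCEe=8 nnllCCee=4 nnllCcEE=4 nnllCcEe=8 nnllCcee=4
nnLLCcEe hits 8/256; gcd=8; 8÷8/256÷8 = 1/32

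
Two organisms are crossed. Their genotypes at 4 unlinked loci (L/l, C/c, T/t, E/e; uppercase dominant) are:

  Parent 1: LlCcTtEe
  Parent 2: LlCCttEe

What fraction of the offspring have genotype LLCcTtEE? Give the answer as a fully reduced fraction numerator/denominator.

LlCcTtEe gametes: LCTE×1, LCTe×1, LCtE×1, LCte×1, LcTE×1, LcTe×1, LctE×1, Lcte×1, lCTE×1, lCTe×1, lCtE×1, lCte×1, lcTE×1, lcTe×1, lctE×1, lcte×1
LlCCttEe gametes: LCtE×4, LCte×4, lCtE×4, lCte×4
LlCcTtEe×LlCCttEe grid (16·16=256): LLCCTtEE=4 LLCCTtEe=8 LLCCTtee=4 LLCCttEE=4 LLCCttEe=8 LLCCttee=4 LLCcTtEE=4 LLCcTtEe=8 LLCcTtee=4 LLCcttEE=4 LLCcttEe=8 LLCcttee=4 LlCCTtEE=8 LlCCTtEe=16 LlCCTtee=8 LlCCttEE=8 LlCCttEe=16 LlCCttee=8 LlCcTtEE=8 LlCcTtEe=16 LlCcTtee=8 LlCcttEE=8 LlCcttEe=16 LlCcttee=8 llCCTtEE=4 llCCTtEe=8 llCCTtee=4 llCCttEE=4 llCCttEe=8 llCCttee=4 llCcTtEE=4 llCcTtEe=8 llCcTtee=4 llCcttEE=4 llCcttEe=8 llCcttee=4
LLCcTtEE hits 4/256; gcd=4; 4÷4/256÷4 = 1/64

P(LLCcTtEE) = 1/64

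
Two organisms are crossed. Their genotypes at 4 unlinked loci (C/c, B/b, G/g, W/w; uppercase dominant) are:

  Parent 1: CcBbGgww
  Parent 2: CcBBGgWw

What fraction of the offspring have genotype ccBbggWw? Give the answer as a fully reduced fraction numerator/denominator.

CcBbGgww gametes: CBGw×2, CBgw×2, CbGw×2, Cbgw×2, cBGw×2, cBgw×2, cbGw×2, cbgw×2
CcBBGgWw gametes: CBGW×2, CBGw×2, CBgW×2, CBgw×2, cBGW×2, cBGw×2, cBgW×2, cBgw×2
CcBbGgww×CcBBGgWw grid (16·16=256): CCBBGGWw=4 CCBBGGww=4 CCBBGgWw=8 CCBBGgww=8 CCBBggWw=4 CCBBggww=4 CCBbGGWw=4 CCBbGGww=4 CCBbGgWw=8 CCBbGgww=8 CCBbggWw=4 CCBbggww=4 CcBBGGWw=8 CcBBGGww=8 CcBBGgWw=16 CcBBGgww=16 CcBBggWw=8 CcBBggww=8 CcBbGGWw=8 CcBbGGww=8 CcBbGgWw=16 CcBbGgww=16 CcBbggWw=8 CcBbggww=8 ccBBGGWw=4 ccBBGGww=4 ccBBGgWw=8 ccBBGgww=8 ccBBggWw=4 ccBBggww=4 ccBbGGWw=4 ccBbGGww=4 ccBbGgWw=8 ccBbGgww=8 ccBbggWw=4 ccBbggww=4
ccBbggWw hits 4/256; gcd=4; 4÷4/256÷4 = 1/64

P(ccBbggWw) = 1/64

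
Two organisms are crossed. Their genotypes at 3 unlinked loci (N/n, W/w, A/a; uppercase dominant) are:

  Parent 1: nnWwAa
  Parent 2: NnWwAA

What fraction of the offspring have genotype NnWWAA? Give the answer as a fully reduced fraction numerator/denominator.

nnWwAa gametes: nWA×2, nWa×2, nwA×2, nwa×2
NnWwAA gametes: NWA×2, NwA×2, nWA×2, nwA×2
nnWwAa×NnWwAA grid (8·8=64): NnWWAA=4 NnWWAa=4 NnWwAA=8 NnWwAa=8 NnwwAA=4 NnwwAa=4 nnWWAA=4 nnWWAa=4 nnWwAA=8 nnWwAa=8 nnwwAA=4 nnwwAa=4
NnWWAA hits 4/64; gcd=4; 4÷4/64÷4 = 1/16

P(NnWWAA) = 1/16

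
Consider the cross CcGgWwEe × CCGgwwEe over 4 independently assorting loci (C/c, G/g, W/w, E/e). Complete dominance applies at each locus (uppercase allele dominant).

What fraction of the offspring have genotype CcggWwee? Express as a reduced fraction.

P(CcggWwee) = 1/64

CcGgWwEe gametes: CGWE×1, CGWe×1, CGwE×1, CGwe×1, CgWE×1, CgWe×1, CgwE×1, Cgwe×1, cGWE×1, cGWe×1, cGwE×1, cGwe×1, cgWE×1, cgWe×1, cgwE×1, cgwe×1
CCGgwwEe gametes: CGwE×4, CGwe×4, CgwE×4, Cgwe×4
CcGgWwEe×CCGgwwEe grid (16·16=256): CCGGWwEE=4 CCGGWwEe=8 CCGGWwee=4 CCGGwwEE=4 CCGGwwEe=8 CCGGwwee=4 CCGgWwEE=8 CCGgWwEe=16 CCGgWwee=8 CCGgwwEE=8 CCGgwwEe=16 CCGgwwee=8 CCggWwEE=4 CCggWwEe=8 CCggWwee=4 CCggwwEE=4 CCggwwEe=8 CCggwwee=4 CcGGWwEE=4 CcGGWwEe=8 CcGGWwee=4 CcGGwwEE=4 CcGGwwEe=8 CcGGwwee=4 CcGgWwEE=8 CcGgWwEe=16 CcGgWwee=8 CcGgwwEE=8 CcGgwwEe=16 CcGgwwee=8 CcggWwEE=4 CcggWwEe=8 CcggWwee=4 CcggwwEE=4 CcggwwEe=8 Ccggwwee=4
CcggWwee hits 4/256; gcd=4; 4÷4/256÷4 = 1/64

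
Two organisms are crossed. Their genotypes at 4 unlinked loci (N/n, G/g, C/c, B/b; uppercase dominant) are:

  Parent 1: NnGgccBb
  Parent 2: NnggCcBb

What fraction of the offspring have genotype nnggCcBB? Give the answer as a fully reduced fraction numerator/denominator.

NnGgccBb gametes: NGcB×2, NGcb×2, NgcB×2, Ngcb×2, nGcB×2, nGcb×2, ngcB×2, ngcb×2
NnggCcBb gametes: NgCB×2, NgCb×2, NgcB×2, Ngcb×2, ngCB×2, ngCb×2, ngcB×2, ngcb×2
NnGgccBb×NnggCcBb grid (16·16=256): NNGgCcBB=4 NNGgCcBb=8 NNGgCcbb=4 NNGgccBB=4 NNGgccBb=8 NNGgccbb=4 NNggCcBB=4 NNggCcBb=8 NNggCcbb=4 NNggccBB=4 NNggccBb=8 NNggccbb=4 NnGgCcBB=8 NnGgCcBb=16 NnGgCcbb=8 NnGgccBB=8 NnGgccBb=16 NnGgccbb=8 NnggCcBB=8 NnggCcBb=16 NnggCcbb=8 NnggccBB=8 NnggccBb=16 Nnggccbb=8 nnGgCcBB=4 nnGgCcBb=8 nnGgCcbb=4 nnGgccBB=4 nnGgccBb=8 nnGgccbb=4 nnggCcBB=4 nnggCcBb=8 nnggCcbb=4 nnggccBB=4 nnggccBb=8 nnggccbb=4
nnggCcBB hits 4/256; gcd=4; 4÷4/256÷4 = 1/64

P(nnggCcBB) = 1/64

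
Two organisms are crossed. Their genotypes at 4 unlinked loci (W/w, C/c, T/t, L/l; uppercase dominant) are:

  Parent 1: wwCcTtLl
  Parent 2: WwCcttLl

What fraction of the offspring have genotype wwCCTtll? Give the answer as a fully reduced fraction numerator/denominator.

wwCcTtLl gametes: wCTL×2, wCTl×2, wCtL×2, wCtl×2, wcTL×2, wcTl×2, wctL×2, wctl×2
WwCcttLl gametes: WCtL×2, WCtl×2, WctL×2, Wctl×2, wCtL×2, wCtl×2, wctL×2, wctl×2
wwCcTtLl×WwCcttLl grid (16·16=256): WwCCTtLL=4 WwCCTtLl=8 WwCCTtll=4 WwCCttLL=4 WwCCttLl=8 WwCCttll=4 WwCcTtLL=8 WwCcTtLl=16 WwCcTtll=8 WwCcttLL=8 WwCcttLl=16 WwCcttll=8 WwccTtLL=4 WwccTtLl=8 WwccTtll=4 WwccttLL=4 WwccttLl=8 Wwccttll=4 wwCCTtLL=4 wwCCTtLl=8 wwCCTtll=4 wwCCttLL=4 wwCCttLl=8 wwCCttll=4 wwCcTtLL=8 wwCcTtLl=16 wwCcTtll=8 wwCcttLL=8 wwCcttLl=16 wwCcttll=8 wwccTtLL=4 wwccTtLl=8 wwccTtll=4 wwccttLL=4 wwccttLl=8 wwccttll=4
wwCCTtll hits 4/256; gcd=4; 4÷4/256÷4 = 1/64

P(wwCCTtll) = 1/64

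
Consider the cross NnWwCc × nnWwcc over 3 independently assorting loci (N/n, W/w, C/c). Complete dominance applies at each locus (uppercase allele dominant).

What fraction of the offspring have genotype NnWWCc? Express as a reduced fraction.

P(NnWWCc) = 1/16

NnWwCc gametes: NWC×1, NWc×1, NwC×1, Nwc×1, nWC×1, nWc×1, nwC×1, nwc×1
nnWwcc gametes: nWc×4, nwc×4
NnWwCc×nnWwcc grid (8·8=64): NnWWCc=4 NnWWcc=4 NnWwCc=8 NnWwcc=8 NnwwCc=4 Nnwwcc=4 nnWWCc=4 nnWWcc=4 nnWwCc=8 nnWwcc=8 nnwwCc=4 nnwwcc=4
NnWWCc hits 4/64; gcd=4; 4÷4/64÷4 = 1/16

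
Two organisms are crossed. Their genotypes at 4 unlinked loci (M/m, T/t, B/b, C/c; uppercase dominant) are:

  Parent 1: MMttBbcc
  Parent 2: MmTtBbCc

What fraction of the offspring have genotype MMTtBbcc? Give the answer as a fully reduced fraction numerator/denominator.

MMttBbcc gametes: MtBc×8, Mtbc×8
MmTtBbCc gametes: MTBC×1, MTBc×1, MTbC×1, MTbc×1, MtBC×1, MtBc×1, MtbC×1, Mtbc×1, mTBC×1, mTBc×1, mTbC×1, mTbc×1, mtBC×1, mtBc×1, mtbC×1, mtbc×1
MMttBbcc×MmTtBbCc grid (16·16=256): MMTtBBCc=8 MMTtBBcc=8 MMTtBbCc=16 MMTtBbcc=16 MMTtbbCc=8 MMTtbbcc=8 MMttBBCc=8 MMttBBcc=8 MMttBbCc=16 MMttBbcc=16 MMttbbCc=8 MMttbbcc=8 MmTtBBCc=8 MmTtBBcc=8 MmTtBbCc=16 MmTtBbcc=16 MmTtbbCc=8 MmTtbbcc=8 MmttBBCc=8 MmttBBcc=8 MmttBbCc=16 MmttBbcc=16 MmttbbCc=8 Mmttbbcc=8
MMTtBbcc hits 16/256; gcd=16; 16÷16/256÷16 = 1/16

P(MMTtBbcc) = 1/16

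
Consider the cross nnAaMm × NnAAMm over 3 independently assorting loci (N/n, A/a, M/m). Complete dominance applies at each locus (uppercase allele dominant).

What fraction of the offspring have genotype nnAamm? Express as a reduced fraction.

nnAaMm gametes: nAM×2, nAm×2, naM×2, nam×2
NnAAMm gametes: NAM×2, NAm×2, nAM×2, nAm×2
nnAaMm×NnAAMm grid (8·8=64): NnAAMM=4 NnAAMm=8 NnAAmm=4 NnAaMM=4 NnAaMm=8 NnAamm=4 nnAAMM=4 nnAAMm=8 nnAAmm=4 nnAaMM=4 nnAaMm=8 nnAamm=4
nnAamm hits 4/64; gcd=4; 4÷4/64÷4 = 1/16

P(nnAamm) = 1/16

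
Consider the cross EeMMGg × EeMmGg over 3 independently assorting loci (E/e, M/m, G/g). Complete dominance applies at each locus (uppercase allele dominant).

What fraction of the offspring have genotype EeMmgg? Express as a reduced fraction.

EeMMGg gametes: EMG×2, EMg×2, eMG×2, eMg×2
EeMmGg gametes: EMG×1, EMg×1, EmG×1, Emg×1, eMG×1, eMg×1, emG×1, emg×1
EeMMGg×EeMmGg grid (8·8=64): EEMMGG=2 EEMMGg=4 EEMMgg=2 EEMmGG=2 EEMmGg=4 EEMmgg=2 EeMMGG=4 EeMMGg=8 EeMMgg=4 EeMmGG=4 EeMmGg=8 EeMmgg=4 eeMMGG=2 eeMMGg=4 eeMMgg=2 eeMmGG=2 eeMmGg=4 eeMmgg=2
EeMmgg hits 4/64; gcd=4; 4÷4/64÷4 = 1/16

P(EeMmgg) = 1/16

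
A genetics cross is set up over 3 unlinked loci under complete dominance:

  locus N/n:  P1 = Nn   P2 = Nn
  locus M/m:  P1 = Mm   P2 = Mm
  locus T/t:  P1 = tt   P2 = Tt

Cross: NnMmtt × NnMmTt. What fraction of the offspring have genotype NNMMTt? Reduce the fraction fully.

P(NNMMTt) = 1/32

NnMmtt gametes: NMt×2, Nmt×2, nMt×2, nmt×2
NnMmTt gametes: NMT×1, NMt×1, NmT×1, Nmt×1, nMT×1, nMt×1, nmT×1, nmt×1
NnMmtt×NnMmTt grid (8·8=64): NNMMTt=2 NNMMtt=2 NNMmTt=4 NNMmtt=4 NNmmTt=2 NNmmtt=2 NnMMTt=4 NnMMtt=4 NnMmTt=8 NnMmtt=8 NnmmTt=4 Nnmmtt=4 nnMMTt=2 nnMMtt=2 nnMmTt=4 nnMmtt=4 nnmmTt=2 nnmmtt=2
NNMMTt hits 2/64; gcd=2; 2÷2/64÷2 = 1/32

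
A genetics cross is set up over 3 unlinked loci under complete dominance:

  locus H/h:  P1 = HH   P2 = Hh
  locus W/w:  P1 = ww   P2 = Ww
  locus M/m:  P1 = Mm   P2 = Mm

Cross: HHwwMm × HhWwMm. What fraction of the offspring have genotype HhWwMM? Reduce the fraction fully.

P(HhWwMM) = 1/16

HHwwMm gametes: HwM×4, Hwm×4
HhWwMm gametes: HWM×1, HWm×1, HwM×1, Hwm×1, hWM×1, hWm×1, hwM×1, hwm×1
HHwwMm×HhWwMm grid (8·8=64): HHWwMM=4 HHWwMm=8 HHWwmm=4 HHwwMM=4 HHwwMm=8 HHwwmm=4 HhWwMM=4 HhWwMm=8 HhWwmm=4 HhwwMM=4 HhwwMm=8 Hhwwmm=4
HhWwMM hits 4/64; gcd=4; 4÷4/64÷4 = 1/16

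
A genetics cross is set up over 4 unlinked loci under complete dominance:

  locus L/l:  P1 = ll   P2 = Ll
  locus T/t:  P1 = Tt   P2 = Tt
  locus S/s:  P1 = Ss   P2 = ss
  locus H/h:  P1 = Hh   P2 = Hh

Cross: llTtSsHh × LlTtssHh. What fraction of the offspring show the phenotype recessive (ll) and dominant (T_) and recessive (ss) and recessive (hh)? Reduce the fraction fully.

P(ll T_ ss hh) = 3/64

llTtSsHh gametes: lTSH×2, lTSh×2, lTsH×2, lTsh×2, ltSH×2, ltSh×2, ltsH×2, ltsh×2
LlTtssHh gametes: LTsH×2, LTsh×2, LtsH×2, Ltsh×2, lTsH×2, lTsh×2, ltsH×2, ltsh×2
llTtSsHh×LlTtssHh grid (16·16=256): LlTTSsHH=4 LlTTSsHh=8 LlTTSshh=4 LlTTssHH=4 LlTTssHh=8 LlTTsshh=4 LlTtSsHH=8 LlTtSsHh=16 LlTtSshh=8 LlTtssHH=8 LlTtssHh=16 LlTtsshh=8 LlttSsHH=4 LlttSsHh=8 LlttSshh=4 LlttssHH=4 LlttssHh=8 Llttsshh=4 llTTSsHH=4 llTTSsHh=8 llTTSshh=4 llTTssHH=4 llTTssHh=8 llTTsshh=4 llTtSsHH=8 llTtSsHh=16 llTtSshh=8 llTtssHH=8 llTtssHh=16 llTtsshh=8 llttSsHH=4 llttSsHh=8 llttSshh=4 llttssHH=4 llttssHh=8 llttsshh=4
ll T_ ss hh hits 12/256; gcd=4; 12÷4/256÷4 = 3/64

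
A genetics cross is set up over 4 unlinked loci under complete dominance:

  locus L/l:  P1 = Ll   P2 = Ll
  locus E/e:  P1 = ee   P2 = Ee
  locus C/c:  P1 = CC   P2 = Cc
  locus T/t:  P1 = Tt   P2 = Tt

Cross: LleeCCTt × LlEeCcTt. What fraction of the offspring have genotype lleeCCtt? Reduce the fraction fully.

LleeCCTt gametes: LeCT×4, LeCt×4, leCT×4, leCt×4
LlEeCcTt gametes: LECT×1, LECt×1, LEcT×1, LEct×1, LeCT×1, LeCt×1, LecT×1, Lect×1, lECT×1, lECt×1, lEcT×1, lEct×1, leCT×1, leCt×1, lecT×1, lect×1
LleeCCTt×LlEeCcTt grid (16·16=256): LLEeCCTT=4 LLEeCCTt=8 LLEeCCtt=4 LLEeCcTT=4 LLEeCcTt=8 LLEeCctt=4 LLeeCCTT=4 LLeeCCTt=8 LLeeCCtt=4 LLeeCcTT=4 LLeeCcTt=8 LLeeCctt=4 LlEeCCTT=8 LlEeCCTt=16 LlEeCCtt=8 LlEeCcTT=8 LlEeCcTt=16 LlEeCctt=8 LleeCCTT=8 LleeCCTt=16 LleeCCtt=8 LleeCcTT=8 LleeCcTt=16 LleeCctt=8 llEeCCTT=4 llEeCCTt=8 llEeCCtt=4 llEeCcTT=4 llEeCcTt=8 llEeCctt=4 lleeCCTT=4 lleeCCTt=8 lleeCCtt=4 lleeCcTT=4 lleeCcTt=8 lleeCctt=4
lleeCCtt hits 4/256; gcd=4; 4÷4/256÷4 = 1/64

P(lleeCCtt) = 1/64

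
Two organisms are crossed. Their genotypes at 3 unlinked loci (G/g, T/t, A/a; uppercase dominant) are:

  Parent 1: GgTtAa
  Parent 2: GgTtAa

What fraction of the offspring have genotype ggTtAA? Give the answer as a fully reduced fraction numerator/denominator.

P(ggTtAA) = 1/32

GgTtAa gametes: GTA×1, GTa×1, GtA×1, Gta×1, gTA×1, gTa×1, gtA×1, gta×1
GgTtAa gametes: GTA×1, GTa×1, GtA×1, Gta×1, gTA×1, gTa×1, gtA×1, gta×1
GgTtAa×GgTtAa grid (8·8=64): GGTTAA=1 GGTTAa=2 GGTTaa=1 GGTtAA=2 GGTtAa=4 GGTtaa=2 GGttAA=1 GGttAa=2 GGttaa=1 GgTTAA=2 GgTTAa=4 GgTTaa=2 GgTtAA=4 GgTtAa=8 GgTtaa=4 GgttAA=2 GgttAa=4 Ggttaa=2 ggTTAA=1 ggTTAa=2 ggTTaa=1 ggTtAA=2 ggTtAa=4 ggTtaa=2 ggttAA=1 ggttAa=2 ggttaa=1
ggTtAA hits 2/64; gcd=2; 2÷2/64÷2 = 1/32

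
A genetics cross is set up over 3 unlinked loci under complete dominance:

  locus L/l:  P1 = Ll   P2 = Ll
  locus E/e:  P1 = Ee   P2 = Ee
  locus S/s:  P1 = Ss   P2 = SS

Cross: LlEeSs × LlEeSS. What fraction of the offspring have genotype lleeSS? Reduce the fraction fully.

LlEeSs gametes: LES×1, LEs×1, LeS×1, Les×1, lES×1, lEs×1, leS×1, les×1
LlEeSS gametes: LES×2, LeS×2, lES×2, leS×2
LlEeSs×LlEeSS grid (8·8=64): LLEESS=2 LLEESs=2 LLEeSS=4 LLEeSs=4 LLeeSS=2 LLeeSs=2 LlEESS=4 LlEESs=4 LlEeSS=8 LlEeSs=8 LleeSS=4 LleeSs=4 llEESS=2 llEESs=2 llEeSS=4 llEeSs=4 lleeSS=2 lleeSs=2
lleeSS hits 2/64; gcd=2; 2÷2/64÷2 = 1/32

P(lleeSS) = 1/32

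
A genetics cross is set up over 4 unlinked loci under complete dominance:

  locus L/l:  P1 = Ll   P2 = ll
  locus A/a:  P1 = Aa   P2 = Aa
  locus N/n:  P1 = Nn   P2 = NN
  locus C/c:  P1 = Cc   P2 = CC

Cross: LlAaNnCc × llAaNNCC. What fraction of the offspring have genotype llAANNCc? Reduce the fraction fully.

P(llAANNCc) = 1/32

LlAaNnCc gametes: LANC×1, LANc×1, LAnC×1, LAnc×1, LaNC×1, LaNc×1, LanC×1, Lanc×1, lANC×1, lANc×1, lAnC×1, lAnc×1, laNC×1, laNc×1, lanC×1, lanc×1
llAaNNCC gametes: lANC×8, laNC×8
LlAaNnCc×llAaNNCC grid (16·16=256): LlAANNCC=8 LlAANNCc=8 LlAANnCC=8 LlAANnCc=8 LlAaNNCC=16 LlAaNNCc=16 LlAaNnCC=16 LlAaNnCc=16 LlaaNNCC=8 LlaaNNCc=8 LlaaNnCC=8 LlaaNnCc=8 llAANNCC=8 llAANNCc=8 llAANnCC=8 llAANnCc=8 llAaNNCC=16 llAaNNCc=16 llAaNnCC=16 llAaNnCc=16 llaaNNCC=8 llaaNNCc=8 llaaNnCC=8 llaaNnCc=8
llAANNCc hits 8/256; gcd=8; 8÷8/256÷8 = 1/32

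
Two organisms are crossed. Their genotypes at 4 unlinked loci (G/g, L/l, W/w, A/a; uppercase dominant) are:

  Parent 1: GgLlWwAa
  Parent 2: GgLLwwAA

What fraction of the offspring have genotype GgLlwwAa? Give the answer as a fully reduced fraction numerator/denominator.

GgLlWwAa gametes: GLWA×1, GLWa×1, GLwA×1, GLwa×1, GlWA×1, GlWa×1, GlwA×1, Glwa×1, gLWA×1, gLWa×1, gLwA×1, gLwa×1, glWA×1, glWa×1, glwA×1, glwa×1
GgLLwwAA gametes: GLwA×8, gLwA×8
GgLlWwAa×GgLLwwAA grid (16·16=256): GGLLWwAA=8 GGLLWwAa=8 GGLLwwAA=8 GGLLwwAa=8 GGLlWwAA=8 GGLlWwAa=8 GGLlwwAA=8 GGLlwwAa=8 GgLLWwAA=16 GgLLWwAa=16 GgLLwwAA=16 GgLLwwAa=16 GgLlWwAA=16 GgLlWwAa=16 GgLlwwAA=16 GgLlwwAa=16 ggLLWwAA=8 ggLLWwAa=8 ggLLwwAA=8 ggLLwwAa=8 ggLlWwAA=8 ggLlWwAa=8 ggLlwwAA=8 ggLlwwAa=8
GgLlwwAa hits 16/256; gcd=16; 16÷16/256÷16 = 1/16

P(GgLlwwAa) = 1/16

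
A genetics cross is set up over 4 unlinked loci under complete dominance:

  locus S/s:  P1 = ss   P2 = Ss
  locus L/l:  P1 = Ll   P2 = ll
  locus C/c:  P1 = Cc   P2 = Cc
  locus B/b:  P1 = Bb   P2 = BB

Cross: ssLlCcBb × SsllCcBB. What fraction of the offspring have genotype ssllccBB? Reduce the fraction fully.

P(ssllccBB) = 1/32

ssLlCcBb gametes: sLCB×2, sLCb×2, sLcB×2, sLcb×2, slCB×2, slCb×2, slcB×2, slcb×2
SsllCcBB gametes: SlCB×4, SlcB×4, slCB×4, slcB×4
ssLlCcBb×SsllCcBB grid (16·16=256): SsLlCCBB=8 SsLlCCBb=8 SsLlCcBB=16 SsLlCcBb=16 SsLlccBB=8 SsLlccBb=8 SsllCCBB=8 SsllCCBb=8 SsllCcBB=16 SsllCcBb=16 SsllccBB=8 SsllccBb=8 ssLlCCBB=8 ssLlCCBb=8 ssLlCcBB=16 ssLlCcBb=16 ssLlccBB=8 ssLlccBb=8 ssllCCBB=8 ssllCCBb=8 ssllCcBB=16 ssllCcBb=16 ssllccBB=8 ssllccBb=8
ssllccBB hits 8/256; gcd=8; 8÷8/256÷8 = 1/32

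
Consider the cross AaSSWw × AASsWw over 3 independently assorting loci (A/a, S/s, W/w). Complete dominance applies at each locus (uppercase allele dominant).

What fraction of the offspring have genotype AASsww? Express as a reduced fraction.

P(AASsww) = 1/16

AaSSWw gametes: ASW×2, ASw×2, aSW×2, aSw×2
AASsWw gametes: ASW×2, ASw×2, AsW×2, Asw×2
AaSSWw×AASsWw grid (8·8=64): AASSWW=4 AASSWw=8 AASSww=4 AASsWW=4 AASsWw=8 AASsww=4 AaSSWW=4 AaSSWw=8 AaSSww=4 AaSsWW=4 AaSsWw=8 AaSsww=4
AASsww hits 4/64; gcd=4; 4÷4/64÷4 = 1/16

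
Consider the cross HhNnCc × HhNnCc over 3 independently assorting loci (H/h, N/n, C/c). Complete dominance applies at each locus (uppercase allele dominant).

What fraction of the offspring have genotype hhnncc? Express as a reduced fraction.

P(hhnncc) = 1/64

HhNnCc gametes: HNC×1, HNc×1, HnC×1, Hnc×1, hNC×1, hNc×1, hnC×1, hnc×1
HhNnCc gametes: HNC×1, HNc×1, HnC×1, Hnc×1, hNC×1, hNc×1, hnC×1, hnc×1
HhNnCc×HhNnCc grid (8·8=64): HHNNCC=1 HHNNCc=2 HHNNcc=1 HHNnCC=2 HHNnCc=4 HHNncc=2 HHnnCC=1 HHnnCc=2 HHnncc=1 HhNNCC=2 HhNNCc=4 HhNNcc=2 HhNnCC=4 HhNnCc=8 HhNncc=4 HhnnCC=2 HhnnCc=4 Hhnncc=2 hhNNCC=1 hhNNCc=2 hhNNcc=1 hhNnCC=2 hhNnCc=4 hhNncc=2 hhnnCC=1 hhnnCc=2 hhnncc=1
hhnncc hits 1/64; gcd=1; 1÷1/64÷1 = 1/64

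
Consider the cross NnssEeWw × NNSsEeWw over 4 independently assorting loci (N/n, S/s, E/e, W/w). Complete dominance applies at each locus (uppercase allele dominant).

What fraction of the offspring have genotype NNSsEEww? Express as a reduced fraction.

P(NNSsEEww) = 1/64

NnssEeWw gametes: NsEW×2, NsEw×2, NseW×2, Nsew×2, nsEW×2, nsEw×2, nseW×2, nsew×2
NNSsEeWw gametes: NSEW×2, NSEw×2, NSeW×2, NSew×2, NsEW×2, NsEw×2, NseW×2, Nsew×2
NnssEeWw×NNSsEeWw grid (16·16=256): NNSsEEWW=4 NNSsEEWw=8 NNSsEEww=4 NNSsEeWW=8 NNSsEeWw=16 NNSsEeww=8 NNSseeWW=4 NNSseeWw=8 NNSseeww=4 NNssEEWW=4 NNssEEWw=8 NNssEEww=4 NNssEeWW=8 NNssEeWw=16 NNssEeww=8 NNsseeWW=4 NNsseeWw=8 NNsseeww=4 NnSsEEWW=4 NnSsEEWw=8 NnSsEEww=4 NnSsEeWW=8 NnSsEeWw=16 NnSsEeww=8 NnSseeWW=4 NnSseeWw=8 NnSseeww=4 NnssEEWW=4 NnssEEWw=8 NnssEEww=4 NnssEeWW=8 NnssEeWw=16 NnssEeww=8 NnsseeWW=4 NnsseeWw=8 Nnsseeww=4
NNSsEEww hits 4/256; gcd=4; 4÷4/256÷4 = 1/64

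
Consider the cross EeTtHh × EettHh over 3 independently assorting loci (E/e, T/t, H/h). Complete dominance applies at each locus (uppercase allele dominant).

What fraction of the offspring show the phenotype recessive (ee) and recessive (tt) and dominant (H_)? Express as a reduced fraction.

P(ee tt H_) = 3/32

EeTtHh gametes: ETH×1, ETh×1, EtH×1, Eth×1, eTH×1, eTh×1, etH×1, eth×1
EettHh gametes: EtH×2, Eth×2, etH×2, eth×2
EeTtHh×EettHh grid (8·8=64): EETtHH=2 EETtHh=4 EETthh=2 EEttHH=2 EEttHh=4 EEtthh=2 EeTtHH=4 EeTtHh=8 EeTthh=4 EettHH=4 EettHh=8 Eetthh=4 eeTtHH=2 eeTtHh=4 eeTthh=2 eettHH=2 eettHh=4 eetthh=2
ee tt H_ hits 6/64; gcd=2; 6÷2/64÷2 = 3/32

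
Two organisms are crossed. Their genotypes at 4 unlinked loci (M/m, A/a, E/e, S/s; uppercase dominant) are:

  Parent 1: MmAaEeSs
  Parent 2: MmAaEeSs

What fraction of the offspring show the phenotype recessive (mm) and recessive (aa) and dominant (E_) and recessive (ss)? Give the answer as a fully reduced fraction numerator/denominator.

MmAaEeSs gametes: MAES×1, MAEs×1, MAeS×1, MAes×1, MaES×1, MaEs×1, MaeS×1, Maes×1, mAES×1, mAEs×1, mAeS×1, mAes×1, maES×1, maEs×1, maeS×1, maes×1
MmAaEeSs gametes: MAES×1, MAEs×1, MAeS×1, MAes×1, MaES×1, MaEs×1, MaeS×1, Maes×1, mAES×1, mAEs×1, mAeS×1, mAes×1, maES×1, maEs×1, maeS×1, maes×1
MmAaEeSs×MmAaEeSs grid (16·16=256): MMAAEESS=1 MMAAEESs=2 MMAAEEss=1 MMAAEeSS=2 MMAAEeSs=4 MMAAEess=2 MMAAeeSS=1 MMAAeeSs=2 MMAAeess=1 MMAaEESS=2 MMAaEESs=4 MMAaEEss=2 MMAaEeSS=4 MMAaEeSs=8 MMAaEess=4 MMAaeeSS=2 MMAaeeSs=4 MMAaeess=2 MMaaEESS=1 MMaaEESs=2 MMaaEEss=1 MMaaEeSS=2 MMaaEeSs=4 MMaaEess=2 MMaaeeSS=1 MMaaeeSs=2 MMaaeess=1 MmAAEESS=2 MmAAEESs=4 MmAAEEss=2 MmAAEeSS=4 MmAAEeSs=8 MmAAEess=4 MmAAeeSS=2 MmAAeeSs=4 MmAAeess=2 MmAaEESS=4 MmAaEESs=8 MmAaEEss=4 MmAaEeSS=8 MmAaEeSs=16 MmAaEess=8 MmAaeeSS=4 MmAaeeSs=8 MmAaeess=4 MmaaEESS=2 MmaaEESs=4 MmaaEEss=2 MmaaEeSS=4 MmaaEeSs=8 MmaaEess=4 MmaaeeSS=2 MmaaeeSs=4 Mmaaeess=2 mmAAEESS=1 mmAAEESs=2 mmAAEEss=1 mmAAEeSS=2 mmAAEeSs=4 mmAAEess=2 mmAAeeSS=1 mmAAeeSs=2 mmAAeess=1 mmAaEESS=2 mmAaEESs=4 mmAaEEss=2 mmAaEeSS=4 mmAaEeSs=8 mmAaEess=4 mmAaeeSS=2 mmAaeeSs=4 mmAaeess=2 mmaaEESS=1 mmaaEESs=2 mmaaEEss=1 mmaaEeSS=2 mmaaEeSs=4 mmaaEess=2 mmaaeeSS=1 mmaaeeSs=2 mmaaeess=1
mm aa E_ ss hits 3/256; gcd=1; 3÷1/256÷1 = 3/256

P(mm aa E_ ss) = 3/256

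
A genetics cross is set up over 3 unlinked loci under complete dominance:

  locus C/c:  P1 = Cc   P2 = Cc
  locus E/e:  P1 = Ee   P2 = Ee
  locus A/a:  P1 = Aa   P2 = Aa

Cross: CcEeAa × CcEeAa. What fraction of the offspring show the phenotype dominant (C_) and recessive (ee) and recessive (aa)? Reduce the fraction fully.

P(C_ ee aa) = 3/64

CcEeAa gametes: CEA×1, CEa×1, CeA×1, Cea×1, cEA×1, cEa×1, ceA×1, cea×1
CcEeAa gametes: CEA×1, CEa×1, CeA×1, Cea×1, cEA×1, cEa×1, ceA×1, cea×1
CcEeAa×CcEeAa grid (8·8=64): CCEEAA=1 CCEEAa=2 CCEEaa=1 CCEeAA=2 CCEeAa=4 CCEeaa=2 CCeeAA=1 CCeeAa=2 CCeeaa=1 CcEEAA=2 CcEEAa=4 CcEEaa=2 CcEeAA=4 CcEeAa=8 CcEeaa=4 CceeAA=2 CceeAa=4 Cceeaa=2 ccEEAA=1 ccEEAa=2 ccEEaa=1 ccEeAA=2 ccEeAa=4 ccEeaa=2 cceeAA=1 cceeAa=2 cceeaa=1
C_ ee aa hits 3/64; gcd=1; 3÷1/64÷1 = 3/64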